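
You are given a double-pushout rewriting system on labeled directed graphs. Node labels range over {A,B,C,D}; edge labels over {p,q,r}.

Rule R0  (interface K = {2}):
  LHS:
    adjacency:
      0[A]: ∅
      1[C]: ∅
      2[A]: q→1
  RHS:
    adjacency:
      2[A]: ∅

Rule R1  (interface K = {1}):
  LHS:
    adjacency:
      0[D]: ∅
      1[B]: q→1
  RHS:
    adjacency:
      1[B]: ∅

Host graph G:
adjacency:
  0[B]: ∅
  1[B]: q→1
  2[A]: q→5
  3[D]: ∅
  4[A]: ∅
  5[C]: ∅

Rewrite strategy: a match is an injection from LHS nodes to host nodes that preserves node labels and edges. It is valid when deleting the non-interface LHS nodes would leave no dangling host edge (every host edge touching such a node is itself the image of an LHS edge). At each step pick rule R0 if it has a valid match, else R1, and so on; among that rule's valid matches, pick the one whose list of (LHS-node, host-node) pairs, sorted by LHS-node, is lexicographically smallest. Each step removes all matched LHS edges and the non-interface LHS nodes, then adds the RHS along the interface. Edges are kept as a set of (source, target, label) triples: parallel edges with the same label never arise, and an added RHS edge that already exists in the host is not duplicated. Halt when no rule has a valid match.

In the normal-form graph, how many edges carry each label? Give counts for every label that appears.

start.  V:6 E:2  edges: 1-q->1 2-q->5
1. fire R0 via {0↦4, 1↦5, 2↦2}  →  V:4 E:1  edges: 1-q->1
2. fire R1 via {0↦3, 1↦1}  →  V:3 E:0  edges: ∅
halt: no rule applies after step 2
NF edges: []

Answer: (no edges)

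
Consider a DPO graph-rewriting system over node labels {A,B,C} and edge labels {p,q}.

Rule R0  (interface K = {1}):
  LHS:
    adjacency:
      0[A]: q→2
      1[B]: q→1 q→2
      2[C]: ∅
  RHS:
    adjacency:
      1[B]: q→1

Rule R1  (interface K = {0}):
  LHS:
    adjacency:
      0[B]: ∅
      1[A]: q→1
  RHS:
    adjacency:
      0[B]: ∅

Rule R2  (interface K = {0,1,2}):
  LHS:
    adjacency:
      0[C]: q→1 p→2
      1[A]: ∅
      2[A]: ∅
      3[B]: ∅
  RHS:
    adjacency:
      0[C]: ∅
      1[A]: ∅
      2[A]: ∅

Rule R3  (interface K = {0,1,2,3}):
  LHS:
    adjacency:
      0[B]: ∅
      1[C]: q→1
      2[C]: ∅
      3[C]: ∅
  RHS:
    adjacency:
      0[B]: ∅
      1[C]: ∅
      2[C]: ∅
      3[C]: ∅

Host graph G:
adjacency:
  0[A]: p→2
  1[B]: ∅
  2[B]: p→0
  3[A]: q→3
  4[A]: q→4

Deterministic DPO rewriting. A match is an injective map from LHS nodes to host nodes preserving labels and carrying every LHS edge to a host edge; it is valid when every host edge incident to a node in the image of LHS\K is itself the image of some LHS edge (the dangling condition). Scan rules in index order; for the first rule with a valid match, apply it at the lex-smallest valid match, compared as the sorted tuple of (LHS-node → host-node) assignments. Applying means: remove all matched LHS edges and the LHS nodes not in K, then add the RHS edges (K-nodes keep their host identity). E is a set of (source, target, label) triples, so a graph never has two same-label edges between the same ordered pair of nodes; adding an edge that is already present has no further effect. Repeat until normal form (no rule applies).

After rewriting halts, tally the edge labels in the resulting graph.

[0] host  ⇒  5 nodes, 4 edges  {0-p->2 2-p->0 3-q->3 4-q->4}
[1] R1 @ {0↦1, 1↦3}  ⇒  4 nodes, 3 edges  {0-p->2 2-p->0 4-q->4}
[2] R1 @ {0↦1, 1↦4}  ⇒  3 nodes, 2 edges  {0-p->2 2-p->0}
final graph: no rule applies after step 2
NF edges: [(0, 2, 'p'), (2, 0, 'p')]

Answer: p:2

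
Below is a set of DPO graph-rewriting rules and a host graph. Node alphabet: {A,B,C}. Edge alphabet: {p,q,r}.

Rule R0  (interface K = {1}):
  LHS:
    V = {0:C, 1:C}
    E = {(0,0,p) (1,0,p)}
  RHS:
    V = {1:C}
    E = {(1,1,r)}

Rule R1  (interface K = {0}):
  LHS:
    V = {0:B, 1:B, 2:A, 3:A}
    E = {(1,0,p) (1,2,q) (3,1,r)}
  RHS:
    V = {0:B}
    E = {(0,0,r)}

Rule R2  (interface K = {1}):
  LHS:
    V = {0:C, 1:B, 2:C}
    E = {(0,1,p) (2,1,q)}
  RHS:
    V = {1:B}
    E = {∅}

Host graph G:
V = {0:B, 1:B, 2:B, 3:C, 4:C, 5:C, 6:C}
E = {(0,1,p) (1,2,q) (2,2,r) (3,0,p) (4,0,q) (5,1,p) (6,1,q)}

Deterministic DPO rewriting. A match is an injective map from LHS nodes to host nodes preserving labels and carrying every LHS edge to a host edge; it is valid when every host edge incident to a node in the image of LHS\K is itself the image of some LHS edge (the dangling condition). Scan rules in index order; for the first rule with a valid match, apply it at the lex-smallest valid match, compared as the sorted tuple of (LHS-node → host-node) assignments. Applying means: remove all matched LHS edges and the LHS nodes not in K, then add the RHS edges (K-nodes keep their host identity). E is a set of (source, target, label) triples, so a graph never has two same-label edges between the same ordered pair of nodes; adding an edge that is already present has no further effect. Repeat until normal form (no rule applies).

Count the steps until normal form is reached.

[0] host  ⇒  7 nodes, 7 edges  {0-p->1 1-q->2 2-r->2 3-p->0 4-q->0 5-p->1 6-q->1}
[1] R2 @ {0↦3, 1↦0, 2↦4}  ⇒  5 nodes, 5 edges  {0-p->1 1-q->2 2-r->2 5-p->1 6-q->1}
[2] R2 @ {0↦5, 1↦1, 2↦6}  ⇒  3 nodes, 3 edges  {0-p->1 1-q->2 2-r->2}
halt: no rule applies after step 2

Answer: 2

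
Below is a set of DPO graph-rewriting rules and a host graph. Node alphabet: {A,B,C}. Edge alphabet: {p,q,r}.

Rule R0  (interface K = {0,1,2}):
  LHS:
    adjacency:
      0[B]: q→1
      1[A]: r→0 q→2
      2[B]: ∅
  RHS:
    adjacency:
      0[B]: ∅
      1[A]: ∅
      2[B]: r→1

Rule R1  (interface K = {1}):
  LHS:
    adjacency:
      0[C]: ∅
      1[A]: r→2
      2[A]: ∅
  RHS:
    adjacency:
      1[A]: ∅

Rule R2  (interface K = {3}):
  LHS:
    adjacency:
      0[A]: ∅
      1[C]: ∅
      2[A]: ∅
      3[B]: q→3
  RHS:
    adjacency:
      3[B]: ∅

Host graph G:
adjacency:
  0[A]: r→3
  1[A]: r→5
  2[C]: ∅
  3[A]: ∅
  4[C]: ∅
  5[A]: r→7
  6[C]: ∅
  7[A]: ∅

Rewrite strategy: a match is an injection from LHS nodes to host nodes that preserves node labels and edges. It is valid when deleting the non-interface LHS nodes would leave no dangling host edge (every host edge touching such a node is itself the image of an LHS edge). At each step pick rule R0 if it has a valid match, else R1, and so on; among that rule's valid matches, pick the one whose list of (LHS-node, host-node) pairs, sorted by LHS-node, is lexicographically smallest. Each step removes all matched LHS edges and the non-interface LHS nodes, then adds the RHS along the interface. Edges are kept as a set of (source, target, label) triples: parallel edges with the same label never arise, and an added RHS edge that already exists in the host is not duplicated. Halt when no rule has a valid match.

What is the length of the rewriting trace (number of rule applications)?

Answer: 3

Derivation:
[0] host  ⇒  8 nodes, 3 edges  {0-r->3 1-r->5 5-r->7}
[1] R1 @ {0↦2, 1↦0, 2↦3}  ⇒  6 nodes, 2 edges  {1-r->5 5-r->7}
[2] R1 @ {0↦4, 1↦5, 2↦7}  ⇒  4 nodes, 1 edges  {1-r->5}
[3] R1 @ {0↦6, 1↦1, 2↦5}  ⇒  2 nodes, 0 edges  {∅}
final graph: no rule applies after step 3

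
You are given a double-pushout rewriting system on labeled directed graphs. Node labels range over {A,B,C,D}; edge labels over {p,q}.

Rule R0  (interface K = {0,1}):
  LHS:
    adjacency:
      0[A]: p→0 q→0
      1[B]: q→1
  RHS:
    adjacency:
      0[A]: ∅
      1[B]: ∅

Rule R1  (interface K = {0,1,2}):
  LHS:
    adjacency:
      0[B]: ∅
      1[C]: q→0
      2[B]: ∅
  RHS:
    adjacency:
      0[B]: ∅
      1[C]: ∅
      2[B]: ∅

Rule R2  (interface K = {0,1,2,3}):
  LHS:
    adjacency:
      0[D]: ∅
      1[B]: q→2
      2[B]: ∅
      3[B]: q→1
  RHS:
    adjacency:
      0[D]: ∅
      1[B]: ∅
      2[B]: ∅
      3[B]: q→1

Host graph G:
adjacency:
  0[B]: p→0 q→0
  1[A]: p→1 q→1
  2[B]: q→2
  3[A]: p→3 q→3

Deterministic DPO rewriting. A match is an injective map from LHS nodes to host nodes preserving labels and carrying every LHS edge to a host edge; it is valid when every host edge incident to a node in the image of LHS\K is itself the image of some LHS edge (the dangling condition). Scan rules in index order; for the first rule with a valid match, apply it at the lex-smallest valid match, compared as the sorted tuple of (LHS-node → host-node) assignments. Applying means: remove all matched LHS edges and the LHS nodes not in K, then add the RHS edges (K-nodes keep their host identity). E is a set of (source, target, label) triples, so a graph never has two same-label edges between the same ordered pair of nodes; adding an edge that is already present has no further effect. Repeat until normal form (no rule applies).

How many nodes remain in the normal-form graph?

initial: |V|=4 |E|=7  E = 0-p->0 0-q->0 1-p->1 1-q->1 2-q->2 3-p->3 3-q->3
step 1: apply R0 at {0↦1, 1↦0}  → |V|=4 |E|=4  E = 0-p->0 2-q->2 3-p->3 3-q->3
step 2: apply R0 at {0↦3, 1↦2}  → |V|=4 |E|=1  E = 0-p->0
halt: no rule applies after step 2
NF nodes: {0:B, 1:A, 2:B, 3:A}

Answer: 4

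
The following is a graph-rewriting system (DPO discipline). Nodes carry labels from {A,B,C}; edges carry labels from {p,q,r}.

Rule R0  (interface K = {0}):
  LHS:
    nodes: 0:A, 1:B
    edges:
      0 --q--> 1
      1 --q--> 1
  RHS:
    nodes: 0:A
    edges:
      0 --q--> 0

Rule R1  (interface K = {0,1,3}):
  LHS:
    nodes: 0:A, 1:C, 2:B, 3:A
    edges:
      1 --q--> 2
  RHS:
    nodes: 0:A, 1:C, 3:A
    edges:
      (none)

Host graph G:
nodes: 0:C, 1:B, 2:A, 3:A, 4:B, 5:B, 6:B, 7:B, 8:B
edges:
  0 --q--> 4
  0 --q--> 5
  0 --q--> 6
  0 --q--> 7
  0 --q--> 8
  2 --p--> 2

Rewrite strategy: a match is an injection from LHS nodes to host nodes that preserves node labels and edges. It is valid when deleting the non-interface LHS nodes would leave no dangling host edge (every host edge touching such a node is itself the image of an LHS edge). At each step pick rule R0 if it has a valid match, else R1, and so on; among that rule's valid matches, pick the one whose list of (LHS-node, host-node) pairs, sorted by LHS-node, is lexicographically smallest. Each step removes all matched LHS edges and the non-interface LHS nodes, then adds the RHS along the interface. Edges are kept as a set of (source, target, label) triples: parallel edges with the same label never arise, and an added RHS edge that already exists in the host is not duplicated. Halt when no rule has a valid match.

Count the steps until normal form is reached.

initial: |V|=9 |E|=6  E = 0-q->4 0-q->5 0-q->6 0-q->7 0-q->8 2-p->2
step 1: apply R1 at {0↦2, 1↦0, 2↦4, 3↦3}  → |V|=8 |E|=5  E = 0-q->5 0-q->6 0-q->7 0-q->8 2-p->2
step 2: apply R1 at {0↦2, 1↦0, 2↦5, 3↦3}  → |V|=7 |E|=4  E = 0-q->6 0-q->7 0-q->8 2-p->2
step 3: apply R1 at {0↦2, 1↦0, 2↦6, 3↦3}  → |V|=6 |E|=3  E = 0-q->7 0-q->8 2-p->2
step 4: apply R1 at {0↦2, 1↦0, 2↦7, 3↦3}  → |V|=5 |E|=2  E = 0-q->8 2-p->2
step 5: apply R1 at {0↦2, 1↦0, 2↦8, 3↦3}  → |V|=4 |E|=1  E = 2-p->2
normal form: no rule applies after step 5

Answer: 5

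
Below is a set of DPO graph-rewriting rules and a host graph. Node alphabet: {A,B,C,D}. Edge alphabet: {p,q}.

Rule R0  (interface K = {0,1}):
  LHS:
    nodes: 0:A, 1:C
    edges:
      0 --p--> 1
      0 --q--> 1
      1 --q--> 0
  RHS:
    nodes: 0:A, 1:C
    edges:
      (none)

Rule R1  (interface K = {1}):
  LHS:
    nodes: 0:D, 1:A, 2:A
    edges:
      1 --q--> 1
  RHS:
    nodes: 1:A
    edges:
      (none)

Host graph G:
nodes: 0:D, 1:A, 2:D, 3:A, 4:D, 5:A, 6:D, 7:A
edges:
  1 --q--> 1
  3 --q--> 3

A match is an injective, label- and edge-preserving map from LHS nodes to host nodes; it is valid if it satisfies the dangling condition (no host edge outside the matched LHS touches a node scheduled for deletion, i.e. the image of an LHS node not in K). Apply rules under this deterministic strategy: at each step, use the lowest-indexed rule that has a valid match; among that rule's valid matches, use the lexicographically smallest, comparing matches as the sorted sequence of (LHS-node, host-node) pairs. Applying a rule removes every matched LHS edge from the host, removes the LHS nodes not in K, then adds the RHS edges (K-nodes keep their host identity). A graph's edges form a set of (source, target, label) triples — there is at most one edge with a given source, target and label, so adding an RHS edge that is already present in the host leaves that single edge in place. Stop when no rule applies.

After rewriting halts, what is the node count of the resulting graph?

Answer: 4

Rewrite trace:
start.  V:8 E:2  edges: 1-q->1 3-q->3
1. fire R1 via {0↦0, 1↦1, 2↦5}  →  V:6 E:1  edges: 3-q->3
2. fire R1 via {0↦2, 1↦3, 2↦1}  →  V:4 E:0  edges: ∅
halt: no rule applies after step 2
NF nodes: {3:A, 4:D, 6:D, 7:A}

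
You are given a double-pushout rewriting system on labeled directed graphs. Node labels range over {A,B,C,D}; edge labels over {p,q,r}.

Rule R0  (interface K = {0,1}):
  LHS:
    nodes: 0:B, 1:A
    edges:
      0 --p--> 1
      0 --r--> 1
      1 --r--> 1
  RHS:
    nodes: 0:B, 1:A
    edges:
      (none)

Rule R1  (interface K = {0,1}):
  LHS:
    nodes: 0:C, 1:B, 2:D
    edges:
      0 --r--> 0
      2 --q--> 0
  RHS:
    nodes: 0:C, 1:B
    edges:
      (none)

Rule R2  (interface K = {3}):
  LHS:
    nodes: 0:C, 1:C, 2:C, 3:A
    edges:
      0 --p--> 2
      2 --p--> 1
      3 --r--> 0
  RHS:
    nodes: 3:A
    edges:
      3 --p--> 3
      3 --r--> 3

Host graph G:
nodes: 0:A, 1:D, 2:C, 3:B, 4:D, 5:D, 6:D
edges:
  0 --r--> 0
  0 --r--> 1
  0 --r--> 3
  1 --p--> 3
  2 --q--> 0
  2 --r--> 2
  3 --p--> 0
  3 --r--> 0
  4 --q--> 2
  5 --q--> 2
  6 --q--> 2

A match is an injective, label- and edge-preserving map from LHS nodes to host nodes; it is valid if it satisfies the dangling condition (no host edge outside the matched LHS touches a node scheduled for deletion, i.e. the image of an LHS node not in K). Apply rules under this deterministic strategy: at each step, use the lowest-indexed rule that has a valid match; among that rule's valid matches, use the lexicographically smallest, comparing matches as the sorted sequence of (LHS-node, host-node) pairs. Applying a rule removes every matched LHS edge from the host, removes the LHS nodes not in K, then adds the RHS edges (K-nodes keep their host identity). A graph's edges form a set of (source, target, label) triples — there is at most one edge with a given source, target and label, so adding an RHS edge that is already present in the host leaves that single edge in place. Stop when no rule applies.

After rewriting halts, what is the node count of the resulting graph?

Answer: 6

Steps:
initial: |V|=7 |E|=11  E = 0-r->0 0-r->1 0-r->3 1-p->3 2-q->0 2-r->2 3-p->0 3-r->0 4-q->2 5-q->2 6-q->2
step 1: apply R0 at {0↦3, 1↦0}  → |V|=7 |E|=8  E = 0-r->1 0-r->3 1-p->3 2-q->0 2-r->2 4-q->2 5-q->2 6-q->2
step 2: apply R1 at {0↦2, 1↦3, 2↦4}  → |V|=6 |E|=6  E = 0-r->1 0-r->3 1-p->3 2-q->0 5-q->2 6-q->2
final graph: no rule applies after step 2
NF nodes: {0:A, 1:D, 2:C, 3:B, 5:D, 6:D}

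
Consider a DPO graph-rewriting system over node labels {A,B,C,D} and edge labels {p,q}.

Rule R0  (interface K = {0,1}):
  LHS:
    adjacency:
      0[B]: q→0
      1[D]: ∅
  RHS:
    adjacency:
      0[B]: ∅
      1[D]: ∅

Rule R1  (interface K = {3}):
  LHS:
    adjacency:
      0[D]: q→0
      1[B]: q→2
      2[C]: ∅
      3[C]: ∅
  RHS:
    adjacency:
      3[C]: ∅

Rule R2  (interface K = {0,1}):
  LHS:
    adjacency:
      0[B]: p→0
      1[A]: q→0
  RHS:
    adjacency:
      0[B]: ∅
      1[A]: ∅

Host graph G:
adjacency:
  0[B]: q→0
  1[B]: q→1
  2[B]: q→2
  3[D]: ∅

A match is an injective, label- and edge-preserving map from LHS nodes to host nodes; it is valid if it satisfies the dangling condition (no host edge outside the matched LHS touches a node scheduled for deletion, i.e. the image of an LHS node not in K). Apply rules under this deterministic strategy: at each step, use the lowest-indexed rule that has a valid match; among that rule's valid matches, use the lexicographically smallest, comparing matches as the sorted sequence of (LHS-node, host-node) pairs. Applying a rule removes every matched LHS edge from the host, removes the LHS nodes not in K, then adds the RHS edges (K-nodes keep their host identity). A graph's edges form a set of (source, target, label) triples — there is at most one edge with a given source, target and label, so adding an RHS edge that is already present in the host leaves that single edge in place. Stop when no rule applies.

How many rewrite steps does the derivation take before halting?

start.  V:4 E:3  edges: 0-q->0 1-q->1 2-q->2
1. fire R0 via {0↦0, 1↦3}  →  V:4 E:2  edges: 1-q->1 2-q->2
2. fire R0 via {0↦1, 1↦3}  →  V:4 E:1  edges: 2-q->2
3. fire R0 via {0↦2, 1↦3}  →  V:4 E:0  edges: ∅
final graph: no rule applies after step 3

Answer: 3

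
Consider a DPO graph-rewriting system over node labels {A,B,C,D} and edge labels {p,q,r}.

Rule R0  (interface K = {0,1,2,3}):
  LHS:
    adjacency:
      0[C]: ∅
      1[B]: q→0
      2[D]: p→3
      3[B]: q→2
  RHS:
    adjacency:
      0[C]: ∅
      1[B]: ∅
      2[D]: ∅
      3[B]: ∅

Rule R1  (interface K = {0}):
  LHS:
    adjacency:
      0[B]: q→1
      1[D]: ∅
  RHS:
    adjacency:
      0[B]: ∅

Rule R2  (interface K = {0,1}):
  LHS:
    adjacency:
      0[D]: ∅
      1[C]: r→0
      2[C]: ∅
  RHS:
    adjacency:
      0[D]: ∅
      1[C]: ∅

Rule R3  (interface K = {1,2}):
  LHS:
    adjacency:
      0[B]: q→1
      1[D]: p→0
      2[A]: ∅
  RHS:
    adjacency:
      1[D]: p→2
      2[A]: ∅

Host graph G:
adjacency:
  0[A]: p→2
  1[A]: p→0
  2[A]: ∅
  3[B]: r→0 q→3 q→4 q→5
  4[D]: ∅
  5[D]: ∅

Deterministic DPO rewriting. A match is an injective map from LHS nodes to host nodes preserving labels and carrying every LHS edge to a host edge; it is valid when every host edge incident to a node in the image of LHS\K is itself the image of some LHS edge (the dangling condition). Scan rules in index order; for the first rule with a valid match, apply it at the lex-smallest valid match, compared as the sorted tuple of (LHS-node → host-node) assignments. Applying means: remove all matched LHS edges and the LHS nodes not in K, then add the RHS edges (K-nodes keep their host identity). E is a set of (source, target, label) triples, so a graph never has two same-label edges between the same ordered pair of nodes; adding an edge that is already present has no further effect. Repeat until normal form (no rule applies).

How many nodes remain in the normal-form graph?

Answer: 4

Rewrite trace:
[0] host  ⇒  6 nodes, 6 edges  {0-p->2 1-p->0 3-r->0 3-q->3 3-q->4 3-q->5}
[1] R1 @ {0↦3, 1↦4}  ⇒  5 nodes, 5 edges  {0-p->2 1-p->0 3-r->0 3-q->3 3-q->5}
[2] R1 @ {0↦3, 1↦5}  ⇒  4 nodes, 4 edges  {0-p->2 1-p->0 3-r->0 3-q->3}
normal form: no rule applies after step 2
NF nodes: {0:A, 1:A, 2:A, 3:B}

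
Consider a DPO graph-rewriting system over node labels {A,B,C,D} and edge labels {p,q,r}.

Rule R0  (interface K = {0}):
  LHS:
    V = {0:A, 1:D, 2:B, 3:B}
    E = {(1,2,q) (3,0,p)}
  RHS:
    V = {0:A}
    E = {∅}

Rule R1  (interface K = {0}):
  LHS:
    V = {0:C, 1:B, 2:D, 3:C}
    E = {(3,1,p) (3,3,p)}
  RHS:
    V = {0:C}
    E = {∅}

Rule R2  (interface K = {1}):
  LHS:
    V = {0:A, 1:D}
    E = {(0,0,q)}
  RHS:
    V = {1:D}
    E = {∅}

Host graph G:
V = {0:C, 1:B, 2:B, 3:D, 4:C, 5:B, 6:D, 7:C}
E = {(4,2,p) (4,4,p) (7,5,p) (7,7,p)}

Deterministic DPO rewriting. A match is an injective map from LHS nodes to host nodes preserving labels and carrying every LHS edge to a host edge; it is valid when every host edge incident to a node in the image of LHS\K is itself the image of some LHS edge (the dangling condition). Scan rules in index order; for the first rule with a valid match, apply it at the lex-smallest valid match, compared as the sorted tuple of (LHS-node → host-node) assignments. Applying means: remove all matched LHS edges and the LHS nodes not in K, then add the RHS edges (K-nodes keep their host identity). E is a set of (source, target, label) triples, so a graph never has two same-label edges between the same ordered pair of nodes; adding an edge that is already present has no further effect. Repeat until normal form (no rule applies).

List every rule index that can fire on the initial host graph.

R0: no valid match — LHS pattern not found
R1: 8 valid matches — {0↦0, 1↦2, 2↦3, 3↦4}, {0↦0, 1↦2, 2↦6, 3↦4}, {0↦0, 1↦5, 2↦3, 3↦7} (+5 more)
R2: no valid match — LHS pattern not found

Answer: [R1]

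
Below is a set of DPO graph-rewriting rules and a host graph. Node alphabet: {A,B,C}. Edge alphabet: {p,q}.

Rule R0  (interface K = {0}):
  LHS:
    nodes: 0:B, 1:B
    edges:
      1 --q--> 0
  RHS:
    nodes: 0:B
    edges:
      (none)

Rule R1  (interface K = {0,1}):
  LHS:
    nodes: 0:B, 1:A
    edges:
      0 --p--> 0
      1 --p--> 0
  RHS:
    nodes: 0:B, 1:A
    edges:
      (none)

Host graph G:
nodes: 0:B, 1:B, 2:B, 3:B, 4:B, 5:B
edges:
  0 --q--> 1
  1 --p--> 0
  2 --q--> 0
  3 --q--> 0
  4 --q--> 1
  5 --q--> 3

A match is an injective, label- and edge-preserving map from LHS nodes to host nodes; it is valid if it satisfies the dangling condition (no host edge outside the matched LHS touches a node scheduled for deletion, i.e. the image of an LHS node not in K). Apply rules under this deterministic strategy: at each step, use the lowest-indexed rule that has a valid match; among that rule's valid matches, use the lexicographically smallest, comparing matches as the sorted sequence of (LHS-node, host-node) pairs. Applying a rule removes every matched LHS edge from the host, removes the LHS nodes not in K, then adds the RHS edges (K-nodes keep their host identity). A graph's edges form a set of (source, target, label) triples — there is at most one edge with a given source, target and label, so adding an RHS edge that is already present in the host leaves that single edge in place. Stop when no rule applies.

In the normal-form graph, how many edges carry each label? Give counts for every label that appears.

initial: |V|=6 |E|=6  E = 0-q->1 1-p->0 2-q->0 3-q->0 4-q->1 5-q->3
step 1: apply R0 at {0↦0, 1↦2}  → |V|=5 |E|=5  E = 0-q->1 1-p->0 3-q->0 4-q->1 5-q->3
step 2: apply R0 at {0↦1, 1↦4}  → |V|=4 |E|=4  E = 0-q->1 1-p->0 3-q->0 5-q->3
step 3: apply R0 at {0↦3, 1↦5}  → |V|=3 |E|=3  E = 0-q->1 1-p->0 3-q->0
step 4: apply R0 at {0↦0, 1↦3}  → |V|=2 |E|=2  E = 0-q->1 1-p->0
final graph: no rule applies after step 4
NF edges: [(0, 1, 'q'), (1, 0, 'p')]

Answer: p:1 q:1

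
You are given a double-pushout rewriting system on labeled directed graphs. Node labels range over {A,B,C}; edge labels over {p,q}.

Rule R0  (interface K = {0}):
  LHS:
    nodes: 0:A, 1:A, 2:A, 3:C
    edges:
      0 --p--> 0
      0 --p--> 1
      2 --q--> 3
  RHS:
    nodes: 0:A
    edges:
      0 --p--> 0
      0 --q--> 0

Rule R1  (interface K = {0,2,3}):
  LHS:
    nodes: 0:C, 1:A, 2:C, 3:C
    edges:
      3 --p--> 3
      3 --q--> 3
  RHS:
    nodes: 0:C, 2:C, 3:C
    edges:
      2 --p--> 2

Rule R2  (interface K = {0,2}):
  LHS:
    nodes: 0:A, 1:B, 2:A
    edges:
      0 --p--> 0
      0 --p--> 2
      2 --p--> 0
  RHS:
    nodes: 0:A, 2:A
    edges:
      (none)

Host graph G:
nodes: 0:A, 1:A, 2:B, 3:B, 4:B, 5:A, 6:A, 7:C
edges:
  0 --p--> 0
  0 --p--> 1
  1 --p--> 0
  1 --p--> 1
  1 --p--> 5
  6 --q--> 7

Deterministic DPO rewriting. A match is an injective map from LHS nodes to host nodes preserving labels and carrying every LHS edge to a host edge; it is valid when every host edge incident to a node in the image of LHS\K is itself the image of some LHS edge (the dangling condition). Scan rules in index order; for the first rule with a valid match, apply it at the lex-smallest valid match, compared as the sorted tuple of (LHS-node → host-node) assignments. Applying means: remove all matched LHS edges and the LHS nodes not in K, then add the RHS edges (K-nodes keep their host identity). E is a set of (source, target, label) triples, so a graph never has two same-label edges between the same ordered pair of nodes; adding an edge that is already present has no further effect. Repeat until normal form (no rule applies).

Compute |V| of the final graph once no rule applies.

Answer: 4

Derivation:
start.  V:8 E:6  edges: 0-p->0 0-p->1 1-p->0 1-p->1 1-p->5 6-q->7
1. fire R0 via {0↦1, 1↦5, 2↦6, 3↦7}  →  V:5 E:5  edges: 0-p->0 0-p->1 1-p->0 1-p->1 1-q->1
2. fire R2 via {0↦0, 1↦2, 2↦1}  →  V:4 E:2  edges: 1-p->1 1-q->1
final graph: no rule applies after step 2
NF nodes: {0:A, 1:A, 3:B, 4:B}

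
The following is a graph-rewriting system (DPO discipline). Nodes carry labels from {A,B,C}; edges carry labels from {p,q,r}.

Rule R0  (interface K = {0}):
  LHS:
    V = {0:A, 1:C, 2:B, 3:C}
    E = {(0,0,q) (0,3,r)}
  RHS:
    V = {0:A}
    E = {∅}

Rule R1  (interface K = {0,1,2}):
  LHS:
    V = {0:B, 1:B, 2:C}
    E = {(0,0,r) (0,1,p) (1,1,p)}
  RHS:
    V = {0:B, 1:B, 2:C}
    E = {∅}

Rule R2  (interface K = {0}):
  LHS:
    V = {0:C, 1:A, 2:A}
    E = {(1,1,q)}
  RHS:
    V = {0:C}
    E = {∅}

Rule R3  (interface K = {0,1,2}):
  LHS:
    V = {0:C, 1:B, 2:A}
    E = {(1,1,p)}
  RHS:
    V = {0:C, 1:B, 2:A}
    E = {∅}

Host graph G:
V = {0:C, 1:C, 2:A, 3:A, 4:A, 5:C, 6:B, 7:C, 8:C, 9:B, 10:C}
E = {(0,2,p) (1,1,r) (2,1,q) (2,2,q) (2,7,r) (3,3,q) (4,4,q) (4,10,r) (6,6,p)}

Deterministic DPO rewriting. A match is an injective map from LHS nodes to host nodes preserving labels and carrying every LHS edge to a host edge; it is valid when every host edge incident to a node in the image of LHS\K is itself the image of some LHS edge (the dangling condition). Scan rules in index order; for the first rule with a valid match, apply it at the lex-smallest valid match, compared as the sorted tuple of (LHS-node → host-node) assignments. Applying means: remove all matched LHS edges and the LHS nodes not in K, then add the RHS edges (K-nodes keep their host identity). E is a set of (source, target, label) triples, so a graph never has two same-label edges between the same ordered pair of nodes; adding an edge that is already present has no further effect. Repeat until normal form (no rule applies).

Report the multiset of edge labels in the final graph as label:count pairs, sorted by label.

[0] host  ⇒  11 nodes, 9 edges  {0-p->2 1-r->1 2-q->1 2-q->2 2-r->7 3-q->3 4-q->4 4-r->10 6-p->6}
[1] R0 @ {0↦2, 1↦5, 2↦9, 3↦7}  ⇒  8 nodes, 7 edges  {0-p->2 1-r->1 2-q->1 3-q->3 4-q->4 4-r->10 6-p->6}
[2] R3 @ {0↦0, 1↦6, 2↦2}  ⇒  8 nodes, 6 edges  {0-p->2 1-r->1 2-q->1 3-q->3 4-q->4 4-r->10}
[3] R0 @ {0↦4, 1↦8, 2↦6, 3↦10}  ⇒  5 nodes, 4 edges  {0-p->2 1-r->1 2-q->1 3-q->3}
[4] R2 @ {0↦0, 1↦3, 2↦4}  ⇒  3 nodes, 3 edges  {0-p->2 1-r->1 2-q->1}
halt: no rule applies after step 4
NF edges: [(0, 2, 'p'), (1, 1, 'r'), (2, 1, 'q')]

Answer: p:1 q:1 r:1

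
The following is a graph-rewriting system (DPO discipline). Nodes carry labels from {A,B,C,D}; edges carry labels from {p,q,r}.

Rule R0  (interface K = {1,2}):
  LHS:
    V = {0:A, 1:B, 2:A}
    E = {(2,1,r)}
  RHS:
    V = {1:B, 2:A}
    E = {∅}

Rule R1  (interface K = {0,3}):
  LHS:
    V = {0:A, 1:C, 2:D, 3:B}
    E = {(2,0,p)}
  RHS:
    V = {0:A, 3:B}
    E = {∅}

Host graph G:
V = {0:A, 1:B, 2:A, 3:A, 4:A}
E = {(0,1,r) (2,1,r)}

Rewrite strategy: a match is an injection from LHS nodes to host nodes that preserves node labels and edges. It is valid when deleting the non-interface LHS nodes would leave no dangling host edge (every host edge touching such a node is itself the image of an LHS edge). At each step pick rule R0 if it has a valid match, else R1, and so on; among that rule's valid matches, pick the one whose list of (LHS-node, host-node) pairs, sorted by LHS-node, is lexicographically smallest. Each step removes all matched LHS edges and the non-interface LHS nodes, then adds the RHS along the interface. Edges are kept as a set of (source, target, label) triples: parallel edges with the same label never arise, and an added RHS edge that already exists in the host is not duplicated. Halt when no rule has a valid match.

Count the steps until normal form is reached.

Answer: 2

Rewrite trace:
initial: |V|=5 |E|=2  E = 0-r->1 2-r->1
step 1: apply R0 at {0↦3, 1↦1, 2↦0}  → |V|=4 |E|=1  E = 2-r->1
step 2: apply R0 at {0↦0, 1↦1, 2↦2}  → |V|=3 |E|=0  E = ∅
halt: no rule applies after step 2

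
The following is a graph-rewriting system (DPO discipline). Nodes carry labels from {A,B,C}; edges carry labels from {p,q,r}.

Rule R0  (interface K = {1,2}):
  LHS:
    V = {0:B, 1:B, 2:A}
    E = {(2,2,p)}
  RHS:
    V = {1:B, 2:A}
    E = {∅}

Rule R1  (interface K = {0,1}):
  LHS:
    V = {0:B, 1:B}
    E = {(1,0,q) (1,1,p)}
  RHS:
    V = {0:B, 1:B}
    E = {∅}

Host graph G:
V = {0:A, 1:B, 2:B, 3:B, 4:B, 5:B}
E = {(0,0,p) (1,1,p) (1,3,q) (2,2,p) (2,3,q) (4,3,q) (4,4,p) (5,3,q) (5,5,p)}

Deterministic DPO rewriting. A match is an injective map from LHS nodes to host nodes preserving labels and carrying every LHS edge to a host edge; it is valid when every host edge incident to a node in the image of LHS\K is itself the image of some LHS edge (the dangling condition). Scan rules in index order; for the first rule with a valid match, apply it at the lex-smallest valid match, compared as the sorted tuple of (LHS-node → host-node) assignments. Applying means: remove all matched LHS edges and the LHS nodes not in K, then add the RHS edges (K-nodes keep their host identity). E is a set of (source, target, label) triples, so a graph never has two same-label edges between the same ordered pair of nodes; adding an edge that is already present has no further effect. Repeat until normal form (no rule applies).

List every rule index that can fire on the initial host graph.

R0: no valid match — 20 raw matches, all fail dangling condition
R1: 4 valid matches — {0↦3, 1↦1}, {0↦3, 1↦2}, {0↦3, 1↦4} (+1 more)

Answer: [R1]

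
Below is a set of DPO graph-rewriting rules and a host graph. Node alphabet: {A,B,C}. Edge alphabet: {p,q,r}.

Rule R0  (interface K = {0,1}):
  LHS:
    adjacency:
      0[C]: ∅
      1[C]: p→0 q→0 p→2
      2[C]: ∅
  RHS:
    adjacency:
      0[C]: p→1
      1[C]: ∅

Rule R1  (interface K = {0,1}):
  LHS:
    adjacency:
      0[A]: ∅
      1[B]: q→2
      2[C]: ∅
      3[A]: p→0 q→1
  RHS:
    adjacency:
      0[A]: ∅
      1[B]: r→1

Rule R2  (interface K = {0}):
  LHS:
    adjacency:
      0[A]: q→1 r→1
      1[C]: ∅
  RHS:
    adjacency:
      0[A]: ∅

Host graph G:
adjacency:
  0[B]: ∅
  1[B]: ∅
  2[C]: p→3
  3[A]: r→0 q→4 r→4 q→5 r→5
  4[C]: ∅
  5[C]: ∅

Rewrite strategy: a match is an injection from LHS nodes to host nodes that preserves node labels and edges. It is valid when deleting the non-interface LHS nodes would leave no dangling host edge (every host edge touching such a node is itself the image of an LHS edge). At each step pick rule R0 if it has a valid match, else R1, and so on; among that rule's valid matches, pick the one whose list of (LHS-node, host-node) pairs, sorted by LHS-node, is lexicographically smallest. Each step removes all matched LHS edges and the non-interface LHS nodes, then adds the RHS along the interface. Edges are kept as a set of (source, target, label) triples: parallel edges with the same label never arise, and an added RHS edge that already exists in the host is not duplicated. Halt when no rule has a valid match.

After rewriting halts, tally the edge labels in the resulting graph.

start.  V:6 E:6  edges: 2-p->3 3-r->0 3-q->4 3-r->4 3-q->5 3-r->5
1. fire R2 via {0↦3, 1↦4}  →  V:5 E:4  edges: 2-p->3 3-r->0 3-q->5 3-r->5
2. fire R2 via {0↦3, 1↦5}  →  V:4 E:2  edges: 2-p->3 3-r->0
normal form: no rule applies after step 2
NF edges: [(2, 3, 'p'), (3, 0, 'r')]

Answer: p:1 r:1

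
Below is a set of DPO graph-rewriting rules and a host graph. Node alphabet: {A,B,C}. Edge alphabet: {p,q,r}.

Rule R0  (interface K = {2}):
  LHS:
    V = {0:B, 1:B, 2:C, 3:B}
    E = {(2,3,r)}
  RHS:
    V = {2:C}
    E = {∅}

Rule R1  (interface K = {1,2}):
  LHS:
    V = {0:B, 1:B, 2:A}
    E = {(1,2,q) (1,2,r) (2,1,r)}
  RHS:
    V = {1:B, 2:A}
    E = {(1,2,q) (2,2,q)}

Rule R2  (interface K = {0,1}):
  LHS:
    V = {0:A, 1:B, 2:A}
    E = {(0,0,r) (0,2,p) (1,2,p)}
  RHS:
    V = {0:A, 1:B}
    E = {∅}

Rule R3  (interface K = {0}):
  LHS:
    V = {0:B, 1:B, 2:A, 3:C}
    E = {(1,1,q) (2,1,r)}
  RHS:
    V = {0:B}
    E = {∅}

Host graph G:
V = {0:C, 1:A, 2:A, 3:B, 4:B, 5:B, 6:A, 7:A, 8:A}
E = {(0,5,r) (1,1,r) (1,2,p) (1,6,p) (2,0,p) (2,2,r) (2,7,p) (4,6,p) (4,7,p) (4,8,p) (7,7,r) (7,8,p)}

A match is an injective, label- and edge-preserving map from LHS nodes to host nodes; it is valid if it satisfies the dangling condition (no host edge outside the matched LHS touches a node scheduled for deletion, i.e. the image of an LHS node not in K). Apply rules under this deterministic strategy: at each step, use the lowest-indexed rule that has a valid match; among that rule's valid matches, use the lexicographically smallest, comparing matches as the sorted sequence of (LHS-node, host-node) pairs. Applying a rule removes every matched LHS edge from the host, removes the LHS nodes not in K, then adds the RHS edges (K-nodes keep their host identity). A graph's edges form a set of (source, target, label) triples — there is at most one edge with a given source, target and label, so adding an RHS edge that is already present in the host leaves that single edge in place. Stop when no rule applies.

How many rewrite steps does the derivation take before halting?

initial: |V|=9 |E|=12  E = 0-r->5 1-r->1 1-p->2 1-p->6 2-p->0 2-r->2 2-p->7 4-p->6 4-p->7 4-p->8 7-r->7 7-p->8
step 1: apply R2 at {0↦1, 1↦4, 2↦6}  → |V|=8 |E|=9  E = 0-r->5 1-p->2 2-p->0 2-r->2 2-p->7 4-p->7 4-p->8 7-r->7 7-p->8
step 2: apply R2 at {0↦7, 1↦4, 2↦8}  → |V|=7 |E|=6  E = 0-r->5 1-p->2 2-p->0 2-r->2 2-p->7 4-p->7
step 3: apply R2 at {0↦2, 1↦4, 2↦7}  → |V|=6 |E|=3  E = 0-r->5 1-p->2 2-p->0
step 4: apply R0 at {0↦3, 1↦4, 2↦0, 3↦5}  → |V|=3 |E|=2  E = 1-p->2 2-p->0
final graph: no rule applies after step 4

Answer: 4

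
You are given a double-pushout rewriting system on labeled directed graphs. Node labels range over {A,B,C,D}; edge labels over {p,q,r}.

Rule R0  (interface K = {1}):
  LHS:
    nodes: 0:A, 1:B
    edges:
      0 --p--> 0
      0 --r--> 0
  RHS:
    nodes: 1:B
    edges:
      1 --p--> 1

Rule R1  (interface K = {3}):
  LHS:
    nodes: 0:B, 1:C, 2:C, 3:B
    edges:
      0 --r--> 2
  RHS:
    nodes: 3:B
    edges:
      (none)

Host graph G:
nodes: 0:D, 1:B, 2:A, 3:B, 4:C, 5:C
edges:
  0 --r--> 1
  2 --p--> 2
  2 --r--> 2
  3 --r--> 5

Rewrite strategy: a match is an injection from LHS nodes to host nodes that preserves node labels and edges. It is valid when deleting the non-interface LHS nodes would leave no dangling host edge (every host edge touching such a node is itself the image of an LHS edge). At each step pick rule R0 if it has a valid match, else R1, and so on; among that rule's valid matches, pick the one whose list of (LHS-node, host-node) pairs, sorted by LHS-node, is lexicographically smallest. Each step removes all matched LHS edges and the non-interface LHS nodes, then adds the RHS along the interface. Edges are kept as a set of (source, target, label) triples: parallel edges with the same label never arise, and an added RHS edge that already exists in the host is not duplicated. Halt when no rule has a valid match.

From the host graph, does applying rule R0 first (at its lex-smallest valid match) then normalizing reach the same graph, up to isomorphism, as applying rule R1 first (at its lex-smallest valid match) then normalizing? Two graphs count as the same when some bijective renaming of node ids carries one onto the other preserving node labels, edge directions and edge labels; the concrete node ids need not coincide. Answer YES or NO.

Answer: YES

Derivation:
branch R0-first: apply at {0↦2, 1↦1} → |E|=3, then 1 more step(s) → NF |V|=2 |E|=2 V={0:D, 1:B} E=0-r->1 1-p->1
branch R1-first: apply at {0↦3, 1↦4, 2↦5, 3↦1} → |E|=3, then 1 more step(s) → NF |V|=2 |E|=2 V={0:D, 1:B} E=0-r->1 1-p->1
graphs isomorphic (equal up to label-preserving node renaming)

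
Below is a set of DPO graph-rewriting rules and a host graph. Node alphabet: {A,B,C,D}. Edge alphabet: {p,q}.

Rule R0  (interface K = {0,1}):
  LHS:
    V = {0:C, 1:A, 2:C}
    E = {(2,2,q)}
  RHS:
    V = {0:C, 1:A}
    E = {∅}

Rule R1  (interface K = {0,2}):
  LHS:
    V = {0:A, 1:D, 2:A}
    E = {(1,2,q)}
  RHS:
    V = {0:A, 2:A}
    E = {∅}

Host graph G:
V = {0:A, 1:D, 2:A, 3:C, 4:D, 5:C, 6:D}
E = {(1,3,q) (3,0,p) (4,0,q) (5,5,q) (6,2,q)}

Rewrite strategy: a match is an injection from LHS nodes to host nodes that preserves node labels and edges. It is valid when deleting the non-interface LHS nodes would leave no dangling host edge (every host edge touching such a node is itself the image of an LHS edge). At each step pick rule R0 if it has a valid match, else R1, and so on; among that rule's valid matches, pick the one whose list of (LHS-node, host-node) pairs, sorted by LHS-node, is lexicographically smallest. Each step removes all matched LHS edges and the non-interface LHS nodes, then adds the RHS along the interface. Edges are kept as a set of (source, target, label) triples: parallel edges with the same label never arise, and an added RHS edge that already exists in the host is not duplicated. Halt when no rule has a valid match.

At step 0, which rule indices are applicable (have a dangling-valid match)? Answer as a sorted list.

Answer: [R0,R1]

Rewrite trace:
R0: 2 valid matches — {0↦3, 1↦0, 2↦5}, {0↦3, 1↦2, 2↦5}
R1: 2 valid matches — {0↦0, 1↦6, 2↦2}, {0↦2, 1↦4, 2↦0}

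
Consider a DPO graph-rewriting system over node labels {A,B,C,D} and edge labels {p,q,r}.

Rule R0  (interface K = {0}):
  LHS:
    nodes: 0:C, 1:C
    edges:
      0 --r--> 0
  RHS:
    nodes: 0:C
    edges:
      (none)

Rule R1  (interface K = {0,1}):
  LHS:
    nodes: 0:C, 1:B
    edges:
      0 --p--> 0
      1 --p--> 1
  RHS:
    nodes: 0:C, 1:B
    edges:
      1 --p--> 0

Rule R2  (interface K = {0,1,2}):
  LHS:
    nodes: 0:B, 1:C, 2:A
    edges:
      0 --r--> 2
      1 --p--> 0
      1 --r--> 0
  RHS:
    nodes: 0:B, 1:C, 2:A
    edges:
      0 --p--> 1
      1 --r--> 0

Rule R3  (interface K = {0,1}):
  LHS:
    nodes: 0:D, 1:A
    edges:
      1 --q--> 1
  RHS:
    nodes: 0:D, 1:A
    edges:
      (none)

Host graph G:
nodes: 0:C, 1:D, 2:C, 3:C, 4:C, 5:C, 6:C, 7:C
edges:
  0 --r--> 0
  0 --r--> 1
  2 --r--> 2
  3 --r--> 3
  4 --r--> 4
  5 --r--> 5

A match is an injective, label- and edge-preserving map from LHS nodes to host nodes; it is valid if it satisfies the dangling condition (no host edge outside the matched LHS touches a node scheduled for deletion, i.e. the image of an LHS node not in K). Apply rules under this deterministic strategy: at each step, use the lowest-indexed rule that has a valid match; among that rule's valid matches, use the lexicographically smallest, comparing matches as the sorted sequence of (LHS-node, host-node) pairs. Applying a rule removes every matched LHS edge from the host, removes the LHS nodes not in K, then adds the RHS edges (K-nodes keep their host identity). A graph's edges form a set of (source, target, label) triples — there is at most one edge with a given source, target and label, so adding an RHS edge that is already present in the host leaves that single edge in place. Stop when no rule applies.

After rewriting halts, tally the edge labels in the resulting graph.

Answer: r:1

Steps:
[0] host  ⇒  8 nodes, 6 edges  {0-r->0 0-r->1 2-r->2 3-r->3 4-r->4 5-r->5}
[1] R0 @ {0↦0, 1↦6}  ⇒  7 nodes, 5 edges  {0-r->1 2-r->2 3-r->3 4-r->4 5-r->5}
[2] R0 @ {0↦2, 1↦7}  ⇒  6 nodes, 4 edges  {0-r->1 3-r->3 4-r->4 5-r->5}
[3] R0 @ {0↦3, 1↦2}  ⇒  5 nodes, 3 edges  {0-r->1 4-r->4 5-r->5}
[4] R0 @ {0↦4, 1↦3}  ⇒  4 nodes, 2 edges  {0-r->1 5-r->5}
[5] R0 @ {0↦5, 1↦4}  ⇒  3 nodes, 1 edges  {0-r->1}
halt: no rule applies after step 5
NF edges: [(0, 1, 'r')]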